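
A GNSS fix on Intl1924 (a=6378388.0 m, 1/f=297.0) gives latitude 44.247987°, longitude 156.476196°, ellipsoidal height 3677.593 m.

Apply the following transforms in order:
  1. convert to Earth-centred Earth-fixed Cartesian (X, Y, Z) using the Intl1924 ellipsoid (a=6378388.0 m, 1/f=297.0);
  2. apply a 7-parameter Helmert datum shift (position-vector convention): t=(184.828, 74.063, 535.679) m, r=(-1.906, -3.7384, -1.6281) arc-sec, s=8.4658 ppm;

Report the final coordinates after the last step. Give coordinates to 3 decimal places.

X=-4198502.527 m, Y=1827835.239 m, Z=4430996.559 m

start: φ=44.247987°, λ=156.476196°, h=3677.593 m
→ ECEF (a=6378388.000, f=1/297.0): X=-4198585.9363, Y=1827671.6216, Z=4430516.3575
→ Helmert 7p (PV): X=-4198502.5269, Y=1827835.2389, Z=4430996.5586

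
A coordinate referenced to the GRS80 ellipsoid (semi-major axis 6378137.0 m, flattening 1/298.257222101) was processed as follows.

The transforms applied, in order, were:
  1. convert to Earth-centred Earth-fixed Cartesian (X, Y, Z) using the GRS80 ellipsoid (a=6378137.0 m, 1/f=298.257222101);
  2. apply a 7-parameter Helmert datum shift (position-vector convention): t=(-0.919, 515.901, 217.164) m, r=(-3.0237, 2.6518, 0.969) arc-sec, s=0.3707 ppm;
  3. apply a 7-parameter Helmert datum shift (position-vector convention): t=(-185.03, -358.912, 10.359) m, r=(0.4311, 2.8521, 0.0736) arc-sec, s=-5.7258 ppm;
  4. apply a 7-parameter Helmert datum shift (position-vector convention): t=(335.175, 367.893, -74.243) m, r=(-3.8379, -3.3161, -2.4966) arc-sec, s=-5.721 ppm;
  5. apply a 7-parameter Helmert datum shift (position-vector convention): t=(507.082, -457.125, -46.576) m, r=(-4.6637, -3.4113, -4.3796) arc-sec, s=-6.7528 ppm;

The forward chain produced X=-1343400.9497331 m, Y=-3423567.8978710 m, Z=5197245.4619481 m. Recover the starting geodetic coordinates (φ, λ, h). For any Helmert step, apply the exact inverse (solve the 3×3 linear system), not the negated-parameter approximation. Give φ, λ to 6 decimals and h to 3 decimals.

φ=54.891419°, λ=-111.430413°, h=3195.611 m

start: X=-1343400.9497, Y=-3423567.8979, Z=5197245.4619 m
→ Helmert⁻¹: X=-1343758.4660, Y=-3423279.9321, Z=5197271.9569
→ Helmert⁻¹: X=-1343976.3326, Y=-3423780.3843, Z=5197333.8359
→ Helmert⁻¹: X=-1343872.0840, Y=-3423429.7321, Z=5197341.8088
→ Helmert⁻¹: X=-1343953.5672, Y=-3424014.2354, Z=5197055.2463
→ geod (Bowring, a=6378137.000): φ=54.89141900°, λ=-111.43041300°, h=3195.6110 m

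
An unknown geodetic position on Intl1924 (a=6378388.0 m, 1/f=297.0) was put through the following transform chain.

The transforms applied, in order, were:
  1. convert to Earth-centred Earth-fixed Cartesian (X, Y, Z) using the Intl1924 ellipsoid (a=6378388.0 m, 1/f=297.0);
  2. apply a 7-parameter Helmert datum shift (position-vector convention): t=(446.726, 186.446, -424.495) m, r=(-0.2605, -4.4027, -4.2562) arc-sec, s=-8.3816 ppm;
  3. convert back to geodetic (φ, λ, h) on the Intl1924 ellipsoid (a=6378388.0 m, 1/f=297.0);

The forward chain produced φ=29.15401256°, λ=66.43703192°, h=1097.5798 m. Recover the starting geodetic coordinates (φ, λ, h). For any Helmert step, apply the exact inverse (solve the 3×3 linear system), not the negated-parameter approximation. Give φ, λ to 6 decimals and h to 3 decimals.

φ=29.158467°, λ=66.441019°, h=1052.493 m

start: φ=29.154013°, λ=66.437032°, h=1097.580 m
→ ECEF (a=6378388.000, f=1/297.0): X=2228938.8768, Y=5110841.0607, Z=3089398.7384
→ Helmert⁻¹: X=2228471.3226, Y=5110739.5320, Z=3089808.0193
→ geod (Bowring, a=6378388.000): φ=29.15846700°, λ=66.44101900°, h=1052.4930 m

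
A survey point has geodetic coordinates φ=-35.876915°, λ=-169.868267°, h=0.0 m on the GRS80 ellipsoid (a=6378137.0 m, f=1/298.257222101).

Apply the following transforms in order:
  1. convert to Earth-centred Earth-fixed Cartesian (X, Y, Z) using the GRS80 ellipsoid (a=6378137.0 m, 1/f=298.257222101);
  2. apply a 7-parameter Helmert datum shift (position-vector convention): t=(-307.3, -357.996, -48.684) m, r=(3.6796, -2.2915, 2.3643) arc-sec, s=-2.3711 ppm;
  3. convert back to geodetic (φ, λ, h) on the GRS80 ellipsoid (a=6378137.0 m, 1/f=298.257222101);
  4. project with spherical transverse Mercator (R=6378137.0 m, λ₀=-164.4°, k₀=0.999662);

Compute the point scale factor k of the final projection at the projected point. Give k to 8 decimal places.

start: φ=-35.876915°, λ=-169.868267°, h=0.000 m
→ ECEF (a=6378137.000, f=1/298.257222101): X=-5093330.3494, Y=-910171.0285, Z=-3717134.1158
→ Helmert 7p (PV): X=-5093573.8444, Y=-910518.9377, Z=-3717246.8071
→ geod (Bowring, a=6378137.000): φ=-35.87614866°, λ=-169.86494894°, h=309.8619 m
→ into tm (λ₀=-164.4°): φ=-35.87614866°, λ−λ₀=-5.46494894°
scale k = 1.00265188

1.00265188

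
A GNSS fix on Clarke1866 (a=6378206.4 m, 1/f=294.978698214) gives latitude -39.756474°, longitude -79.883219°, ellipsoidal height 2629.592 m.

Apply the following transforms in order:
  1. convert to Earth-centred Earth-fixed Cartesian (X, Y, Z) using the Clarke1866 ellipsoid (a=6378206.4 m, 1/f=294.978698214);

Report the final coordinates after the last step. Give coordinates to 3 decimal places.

start: φ=-39.756474°, λ=-79.883219°, h=2629.592 m
→ ECEF (a=6378206.400, f=1/294.978698214): X=862851.7120, Y=-4835817.8983, Z=-4058719.6663

X=862851.712 m, Y=-4835817.898 m, Z=-4058719.666 m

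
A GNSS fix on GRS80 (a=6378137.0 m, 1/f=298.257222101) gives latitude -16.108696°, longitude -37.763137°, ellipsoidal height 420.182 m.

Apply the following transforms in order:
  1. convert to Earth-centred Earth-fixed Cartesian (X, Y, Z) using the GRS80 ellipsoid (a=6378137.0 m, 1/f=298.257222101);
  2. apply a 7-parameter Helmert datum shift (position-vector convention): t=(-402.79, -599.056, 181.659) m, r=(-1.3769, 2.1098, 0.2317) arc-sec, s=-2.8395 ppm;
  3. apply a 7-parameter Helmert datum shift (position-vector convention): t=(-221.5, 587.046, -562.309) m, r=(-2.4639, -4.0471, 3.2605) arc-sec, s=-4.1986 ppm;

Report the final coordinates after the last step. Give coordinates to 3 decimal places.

X=4845247.713 m, Y=-3753753.177 m, Z=-1758656.565 m

start: φ=-16.108696°, λ=-37.763137°, h=420.182 m
→ ECEF (a=6378137.000, f=1/298.257222101): X=4845826.0302, Y=-3753816.8845, Z=-1758403.7009
→ Helmert 7p (PV): X=4845395.7112, Y=-3754411.5762, Z=-1758241.5566
→ Helmert 7p (PV): X=4845247.7125, Y=-3753753.1770, Z=-1758656.5654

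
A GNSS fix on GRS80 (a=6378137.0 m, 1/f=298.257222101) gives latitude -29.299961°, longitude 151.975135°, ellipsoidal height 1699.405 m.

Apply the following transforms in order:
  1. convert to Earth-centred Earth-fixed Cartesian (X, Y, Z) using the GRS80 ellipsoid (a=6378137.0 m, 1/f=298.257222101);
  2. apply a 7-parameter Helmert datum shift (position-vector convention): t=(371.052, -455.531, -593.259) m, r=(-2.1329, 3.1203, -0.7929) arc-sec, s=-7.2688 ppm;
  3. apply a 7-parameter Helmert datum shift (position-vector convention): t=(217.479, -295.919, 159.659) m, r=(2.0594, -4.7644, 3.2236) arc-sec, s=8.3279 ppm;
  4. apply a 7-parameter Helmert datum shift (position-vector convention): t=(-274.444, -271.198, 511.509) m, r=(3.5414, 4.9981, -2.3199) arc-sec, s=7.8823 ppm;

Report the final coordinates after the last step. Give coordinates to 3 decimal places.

X=-4915009.931 m, Y=2615260.264 m, Z=-3103595.110 m

start: φ=-29.299961°, λ=151.975135°, h=1699.405 m
→ ECEF (a=6378137.000, f=1/298.257222101): X=-4915228.2011, Y=2616209.9735, Z=-3103769.1459
→ Helmert 7p (PV): X=-4914858.3168, Y=2615722.2256, Z=-3104292.5419
→ Helmert 7p (PV): X=-4914650.9433, Y=2615402.2721, Z=-3104246.1455
→ Helmert 7p (PV): X=-4915009.9309, Y=2615260.2638, Z=-3103595.1102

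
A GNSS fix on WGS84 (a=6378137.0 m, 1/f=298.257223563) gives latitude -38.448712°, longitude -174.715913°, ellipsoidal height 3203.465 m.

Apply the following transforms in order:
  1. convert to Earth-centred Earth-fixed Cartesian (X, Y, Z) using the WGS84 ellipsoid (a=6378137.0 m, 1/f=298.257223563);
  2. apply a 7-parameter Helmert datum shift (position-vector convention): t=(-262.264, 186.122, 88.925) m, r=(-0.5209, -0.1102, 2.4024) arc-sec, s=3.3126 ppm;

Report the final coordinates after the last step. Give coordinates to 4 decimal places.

X=-4983125.6709 m, Y=-460733.0493 m, Z=-3946489.8316 m

start: φ=-38.448712°, λ=-174.715913°, h=3203.465 m
→ ECEF (a=6378137.000, f=1/298.257223563): X=-4982854.3769, Y=-460849.6417, Z=-3946564.1849
→ Helmert 7p (PV): X=-4983125.6709, Y=-460733.0493, Z=-3946489.8316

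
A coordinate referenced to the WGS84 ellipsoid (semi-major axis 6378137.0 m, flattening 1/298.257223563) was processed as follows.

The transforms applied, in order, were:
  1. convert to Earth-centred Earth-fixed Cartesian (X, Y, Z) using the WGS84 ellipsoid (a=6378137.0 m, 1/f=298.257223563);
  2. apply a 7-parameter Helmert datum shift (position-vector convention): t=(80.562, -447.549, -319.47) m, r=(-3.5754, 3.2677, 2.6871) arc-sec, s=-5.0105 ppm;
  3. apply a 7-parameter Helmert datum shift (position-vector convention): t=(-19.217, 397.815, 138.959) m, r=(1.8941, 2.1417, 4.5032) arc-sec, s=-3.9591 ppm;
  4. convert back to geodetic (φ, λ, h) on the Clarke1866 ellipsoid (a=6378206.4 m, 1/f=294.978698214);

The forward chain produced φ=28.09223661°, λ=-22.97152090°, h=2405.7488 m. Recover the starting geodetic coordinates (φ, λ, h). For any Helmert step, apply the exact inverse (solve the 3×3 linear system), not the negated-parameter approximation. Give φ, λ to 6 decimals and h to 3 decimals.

φ=28.093420°, λ=-22.973835°, h=2498.141 m

start: φ=28.092237°, λ=-22.971521°, h=2405.749 m
→ ECEF (a=6378206.400, f=1/294.978698214): X=5186429.6884, Y=-2198467.0045, Z=2986493.3179
→ Helmert⁻¹: X=5186390.4223, Y=-2198959.3310, Z=2986440.2265
→ Helmert⁻¹: X=5186259.8858, Y=-2198642.1349, Z=2986818.7125
→ geod (Bowring, a=6378137.000): φ=28.09342000°, λ=-22.97383500°, h=2498.1410 m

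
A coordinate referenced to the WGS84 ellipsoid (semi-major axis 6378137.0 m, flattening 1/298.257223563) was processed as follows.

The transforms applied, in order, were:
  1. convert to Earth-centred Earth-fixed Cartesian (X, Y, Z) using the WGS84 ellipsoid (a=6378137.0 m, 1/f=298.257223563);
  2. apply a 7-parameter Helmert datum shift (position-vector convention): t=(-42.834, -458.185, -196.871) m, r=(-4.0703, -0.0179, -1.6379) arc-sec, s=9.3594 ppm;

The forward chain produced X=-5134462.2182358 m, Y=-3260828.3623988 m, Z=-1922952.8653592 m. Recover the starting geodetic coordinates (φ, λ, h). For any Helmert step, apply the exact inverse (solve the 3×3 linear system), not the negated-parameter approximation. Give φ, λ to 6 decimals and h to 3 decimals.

start: X=-5134462.2182, Y=-3260828.3624, Z=-1922952.8654 m
→ Helmert⁻¹: X=-5134345.6069, Y=-3260342.4898, Z=-1922801.8907
→ geod (Bowring, a=6378137.000): φ=-17.65489300°, λ=-147.58419000°, h=2569.2320 m

φ=-17.654893°, λ=-147.584190°, h=2569.232 m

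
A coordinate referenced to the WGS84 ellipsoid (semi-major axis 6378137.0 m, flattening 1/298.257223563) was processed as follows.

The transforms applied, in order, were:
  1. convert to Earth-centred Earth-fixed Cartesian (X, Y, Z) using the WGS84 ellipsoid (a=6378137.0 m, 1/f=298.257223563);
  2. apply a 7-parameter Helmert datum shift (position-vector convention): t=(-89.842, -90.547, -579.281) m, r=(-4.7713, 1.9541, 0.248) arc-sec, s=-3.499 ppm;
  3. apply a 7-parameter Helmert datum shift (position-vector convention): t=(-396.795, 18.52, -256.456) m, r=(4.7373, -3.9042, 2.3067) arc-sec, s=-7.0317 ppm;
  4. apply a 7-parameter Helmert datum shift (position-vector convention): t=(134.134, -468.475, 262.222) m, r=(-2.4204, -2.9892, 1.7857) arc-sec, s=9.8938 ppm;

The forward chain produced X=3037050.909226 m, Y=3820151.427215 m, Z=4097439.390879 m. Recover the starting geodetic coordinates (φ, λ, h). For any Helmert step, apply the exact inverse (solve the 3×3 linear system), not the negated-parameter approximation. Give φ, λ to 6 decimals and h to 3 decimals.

start: X=3037050.9092, Y=3820151.4272, Z=4097439.3909 m
→ Helmert⁻¹: X=3036979.1801, Y=3820507.7325, Z=4097137.4521
→ Helmert⁻¹: X=3037517.6131, Y=3820576.2105, Z=4097277.4780
→ Helmert⁻¹: X=3037583.8541, Y=3820581.6796, Z=4097988.2521
→ geod (Bowring, a=6378137.000): φ=40.20588600°, λ=51.51326600°, h=3898.5680 m

φ=40.205886°, λ=51.513266°, h=3898.568 m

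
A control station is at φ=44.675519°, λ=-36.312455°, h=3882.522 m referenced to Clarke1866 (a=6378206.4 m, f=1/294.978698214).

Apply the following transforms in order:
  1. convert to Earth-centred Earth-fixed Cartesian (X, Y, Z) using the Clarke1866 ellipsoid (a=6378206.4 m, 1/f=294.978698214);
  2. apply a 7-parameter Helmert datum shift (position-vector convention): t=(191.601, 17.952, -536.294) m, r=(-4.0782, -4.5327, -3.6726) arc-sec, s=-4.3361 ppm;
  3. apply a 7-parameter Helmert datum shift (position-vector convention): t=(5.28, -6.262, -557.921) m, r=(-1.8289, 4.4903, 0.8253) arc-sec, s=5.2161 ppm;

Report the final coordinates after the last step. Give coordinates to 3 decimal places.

start: φ=44.675519°, λ=-36.312455°, h=3882.522 m
→ ECEF (a=6378206.400, f=1/294.978698214): X=3663092.4665, Y=-2692035.0812, Z=4464305.5454
→ Helmert 7p (PV): X=3663122.1484, Y=-2691982.4119, Z=4463883.6162
→ Helmert 7p (PV): X=3663254.4841, Y=-2691948.4783, Z=4463293.1034

X=3663254.484 m, Y=-2691948.478 m, Z=4463293.103 m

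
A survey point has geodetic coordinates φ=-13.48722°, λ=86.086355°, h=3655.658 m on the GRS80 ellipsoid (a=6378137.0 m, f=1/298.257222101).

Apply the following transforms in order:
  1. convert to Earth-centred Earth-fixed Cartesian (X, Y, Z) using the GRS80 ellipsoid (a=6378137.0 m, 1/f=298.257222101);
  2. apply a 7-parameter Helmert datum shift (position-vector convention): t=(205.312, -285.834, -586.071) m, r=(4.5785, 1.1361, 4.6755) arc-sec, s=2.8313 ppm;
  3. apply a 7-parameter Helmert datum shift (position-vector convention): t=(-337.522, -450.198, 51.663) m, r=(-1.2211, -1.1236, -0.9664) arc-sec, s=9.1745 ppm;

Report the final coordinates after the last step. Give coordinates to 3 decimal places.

X=423401.983 m, Y=6191820.706 m, Z=-1479177.910 m

start: φ=-13.487220°, λ=86.086355°, h=3655.658 m
→ ECEF (a=6378137.000, f=1/298.257222101): X=423640.5487, Y=6192450.7107, Z=-1478726.5157
→ Helmert 7p (PV): X=423698.5478, Y=6192224.8360, Z=-1479181.6514
→ Helmert 7p (PV): X=423401.9830, Y=6191820.7065, Z=-1479177.9098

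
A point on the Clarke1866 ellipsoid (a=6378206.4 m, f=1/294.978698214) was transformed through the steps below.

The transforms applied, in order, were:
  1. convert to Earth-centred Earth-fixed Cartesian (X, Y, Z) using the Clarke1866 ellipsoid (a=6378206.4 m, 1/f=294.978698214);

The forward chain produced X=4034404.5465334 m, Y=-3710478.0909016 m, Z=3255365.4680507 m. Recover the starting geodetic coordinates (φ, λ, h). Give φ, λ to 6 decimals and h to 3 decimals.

start: X=4034404.5465, Y=-3710478.0909, Z=3255365.4681 m
→ geod (Bowring, a=6378206.400): φ=30.87754200°, λ=-42.60502400°, h=2519.4500 m

φ=30.877542°, λ=-42.605024°, h=2519.450 m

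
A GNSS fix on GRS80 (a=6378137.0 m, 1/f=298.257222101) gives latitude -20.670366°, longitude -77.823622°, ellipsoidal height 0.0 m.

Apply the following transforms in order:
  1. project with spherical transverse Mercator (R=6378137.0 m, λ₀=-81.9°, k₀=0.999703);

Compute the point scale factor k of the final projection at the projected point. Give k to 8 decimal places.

1.00192151

start: φ=-20.670366°, λ=-77.823622°, h=0.000 m
→ into tm (λ₀=-81.9°): φ=-20.67036600°, λ−λ₀=4.07637800°
scale k = 1.00192151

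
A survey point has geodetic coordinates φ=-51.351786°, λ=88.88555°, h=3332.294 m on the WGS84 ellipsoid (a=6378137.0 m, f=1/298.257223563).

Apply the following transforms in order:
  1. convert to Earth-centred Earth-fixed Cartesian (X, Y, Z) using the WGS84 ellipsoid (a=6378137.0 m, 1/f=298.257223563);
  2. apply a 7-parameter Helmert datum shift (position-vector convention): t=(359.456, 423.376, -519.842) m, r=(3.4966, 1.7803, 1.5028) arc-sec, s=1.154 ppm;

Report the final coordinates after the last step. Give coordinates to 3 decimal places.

start: φ=-51.351786°, λ=88.885550°, h=3332.294 m
→ ECEF (a=6378137.000, f=1/298.257223563): X=77674.3204, Y=3992865.9616, Z=-4960683.1667
→ Helmert 7p (PV): X=77961.9584, Y=3993378.6049, Z=-4961141.7166

X=77961.958 m, Y=3993378.605 m, Z=-4961141.717 m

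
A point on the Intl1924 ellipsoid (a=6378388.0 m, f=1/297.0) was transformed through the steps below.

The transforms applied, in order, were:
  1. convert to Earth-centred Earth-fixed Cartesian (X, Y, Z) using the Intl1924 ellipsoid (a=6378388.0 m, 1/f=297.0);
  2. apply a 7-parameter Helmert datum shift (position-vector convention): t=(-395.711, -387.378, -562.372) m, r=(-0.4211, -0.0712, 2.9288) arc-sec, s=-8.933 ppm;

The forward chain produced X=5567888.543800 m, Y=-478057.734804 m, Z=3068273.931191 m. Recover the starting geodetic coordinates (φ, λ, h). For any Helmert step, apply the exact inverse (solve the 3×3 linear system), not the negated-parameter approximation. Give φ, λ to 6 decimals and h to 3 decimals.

start: X=5567888.5438, Y=-478057.7348, Z=3068273.9312 m
→ Helmert⁻¹: X=5568328.2722, Y=-477759.9550, Z=3068860.8199
→ geod (Bowring, a=6378388.000): φ=28.93493200°, λ=-4.90394100°, h=2533.3740 m

φ=28.934932°, λ=-4.903941°, h=2533.374 m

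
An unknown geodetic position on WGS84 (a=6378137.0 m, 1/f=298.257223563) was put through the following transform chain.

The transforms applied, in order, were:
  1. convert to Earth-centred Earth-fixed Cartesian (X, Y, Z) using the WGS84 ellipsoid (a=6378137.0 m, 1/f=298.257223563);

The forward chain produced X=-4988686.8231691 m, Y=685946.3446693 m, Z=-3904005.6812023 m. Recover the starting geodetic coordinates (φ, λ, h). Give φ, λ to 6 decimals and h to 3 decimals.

start: X=-4988686.8232, Y=685946.3447, Z=-3904005.6812 m
→ geod (Bowring, a=6378137.000): φ=-37.97207100°, λ=172.17090200°, h=1633.4450 m

φ=-37.972071°, λ=172.170902°, h=1633.445 m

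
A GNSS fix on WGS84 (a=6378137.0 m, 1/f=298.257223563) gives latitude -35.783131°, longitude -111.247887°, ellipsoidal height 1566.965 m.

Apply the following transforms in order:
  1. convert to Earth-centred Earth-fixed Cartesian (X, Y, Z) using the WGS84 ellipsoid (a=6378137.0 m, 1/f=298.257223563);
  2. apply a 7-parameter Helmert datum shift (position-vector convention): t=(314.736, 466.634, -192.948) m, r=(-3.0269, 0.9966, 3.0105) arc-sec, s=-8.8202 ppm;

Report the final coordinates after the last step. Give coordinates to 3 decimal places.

start: φ=-35.783131°, λ=-111.247887°, h=1566.965 m
→ ECEF (a=6378137.000, f=1/298.257223563): X=-1877750.0355, Y=-4829153.4215, Z=-3709613.7058
→ Helmert 7p (PV): X=-1877366.1784, Y=-4828726.0369, Z=-3709693.9954

X=-1877366.178 m, Y=-4828726.037 m, Z=-3709693.995 m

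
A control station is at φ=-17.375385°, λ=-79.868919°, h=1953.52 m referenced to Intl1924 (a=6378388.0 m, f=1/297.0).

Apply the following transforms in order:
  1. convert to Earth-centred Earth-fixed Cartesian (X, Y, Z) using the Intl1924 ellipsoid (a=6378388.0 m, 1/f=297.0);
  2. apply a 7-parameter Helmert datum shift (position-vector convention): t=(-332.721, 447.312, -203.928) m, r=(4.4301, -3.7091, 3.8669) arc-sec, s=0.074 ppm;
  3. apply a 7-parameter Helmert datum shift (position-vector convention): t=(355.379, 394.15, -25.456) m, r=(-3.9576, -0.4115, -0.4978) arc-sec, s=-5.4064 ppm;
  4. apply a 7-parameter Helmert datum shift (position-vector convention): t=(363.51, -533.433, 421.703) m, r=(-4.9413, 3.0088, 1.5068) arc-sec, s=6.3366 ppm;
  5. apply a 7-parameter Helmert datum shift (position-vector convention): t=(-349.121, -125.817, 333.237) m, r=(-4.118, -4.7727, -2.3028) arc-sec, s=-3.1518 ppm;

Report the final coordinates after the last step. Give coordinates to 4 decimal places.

start: φ=-17.375385°, λ=-79.868919°, h=1953.520 m
→ ECEF (a=6378388.000, f=1/297.0): X=1071415.7324, Y=-5996052.0854, Z=-1893128.7367
→ Helmert 7p (PV): X=1071229.5429, Y=-5995544.4709, Z=-1893442.3199
→ Helmert 7p (PV): X=1071568.4382, Y=-5995156.8211, Z=-1893340.3663
→ Helmert 7p (PV): X=1071954.9158, Y=-5995765.7723, Z=-1892802.6703
→ Helmert 7p (PV): X=1071579.2748, Y=-5995922.4484, Z=-1892318.9612

X=1071579.2748 m, Y=-5995922.4484 m, Z=-1892318.9612 m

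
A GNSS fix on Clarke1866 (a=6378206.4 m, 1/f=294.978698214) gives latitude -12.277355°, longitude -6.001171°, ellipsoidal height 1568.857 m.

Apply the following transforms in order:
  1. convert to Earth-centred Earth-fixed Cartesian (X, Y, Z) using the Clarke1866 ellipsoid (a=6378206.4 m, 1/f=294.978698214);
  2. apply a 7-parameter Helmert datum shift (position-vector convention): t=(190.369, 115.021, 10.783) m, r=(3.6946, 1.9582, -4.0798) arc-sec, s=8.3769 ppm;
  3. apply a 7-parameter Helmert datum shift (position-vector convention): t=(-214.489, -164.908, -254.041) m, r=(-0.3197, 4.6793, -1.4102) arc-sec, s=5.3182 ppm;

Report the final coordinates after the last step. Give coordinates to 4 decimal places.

X=6200653.5596 m, Y=-652044.8747 m, Z=-1348120.1458 m

start: φ=-12.277355°, λ=-6.001171°, h=1568.857 m
→ ECEF (a=6378206.400, f=1/294.978698214): X=6200653.4781, Y=-651843.0699, Z=-1347648.2256
→ Helmert 7p (PV): X=6200870.1020, Y=-651832.0166, Z=-1347719.2747
→ Helmert 7p (PV): X=6200653.5596, Y=-652044.8747, Z=-1348120.1458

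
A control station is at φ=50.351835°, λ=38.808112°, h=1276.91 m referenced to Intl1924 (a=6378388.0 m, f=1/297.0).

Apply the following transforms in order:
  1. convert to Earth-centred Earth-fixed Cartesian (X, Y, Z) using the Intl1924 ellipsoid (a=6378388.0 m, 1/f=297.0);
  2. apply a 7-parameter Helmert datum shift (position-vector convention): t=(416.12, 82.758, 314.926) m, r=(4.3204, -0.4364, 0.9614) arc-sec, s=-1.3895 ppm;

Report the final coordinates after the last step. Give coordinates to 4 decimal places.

start: φ=50.351835°, λ=38.808112°, h=1276.910 m
→ ECEF (a=6378388.000, f=1/297.0): X=3178415.1348, Y=2556252.3715, Z=4888930.1102
→ Helmert 7p (PV): X=3178804.5801, Y=2556243.9893, Z=4889298.5105

X=3178804.5801 m, Y=2556243.9893 m, Z=4889298.5105 m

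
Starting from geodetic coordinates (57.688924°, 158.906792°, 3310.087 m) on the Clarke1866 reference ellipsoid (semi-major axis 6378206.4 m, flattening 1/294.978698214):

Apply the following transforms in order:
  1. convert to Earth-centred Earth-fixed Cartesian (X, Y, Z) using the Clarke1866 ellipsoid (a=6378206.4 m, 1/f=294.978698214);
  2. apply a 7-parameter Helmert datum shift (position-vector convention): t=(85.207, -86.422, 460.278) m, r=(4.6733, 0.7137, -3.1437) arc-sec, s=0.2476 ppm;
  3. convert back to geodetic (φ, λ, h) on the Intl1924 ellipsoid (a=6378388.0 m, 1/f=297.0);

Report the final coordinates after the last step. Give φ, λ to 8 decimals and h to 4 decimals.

φ=57.69143090°, λ=158.90854615°, h=3355.6080 m

start: φ=57.688924°, λ=158.906792°, h=3310.087 m
→ ECEF (a=6378206.400, f=1/294.978698214): X=-3190186.9585, Y=1230556.2358, Z=5369896.0909
→ Helmert 7p (PV): X=-3190065.2059, Y=1230397.0757, Z=5370396.6174
→ geod (Bowring, a=6378388.000): φ=57.69143090°, λ=158.90854615°, h=3355.6080 m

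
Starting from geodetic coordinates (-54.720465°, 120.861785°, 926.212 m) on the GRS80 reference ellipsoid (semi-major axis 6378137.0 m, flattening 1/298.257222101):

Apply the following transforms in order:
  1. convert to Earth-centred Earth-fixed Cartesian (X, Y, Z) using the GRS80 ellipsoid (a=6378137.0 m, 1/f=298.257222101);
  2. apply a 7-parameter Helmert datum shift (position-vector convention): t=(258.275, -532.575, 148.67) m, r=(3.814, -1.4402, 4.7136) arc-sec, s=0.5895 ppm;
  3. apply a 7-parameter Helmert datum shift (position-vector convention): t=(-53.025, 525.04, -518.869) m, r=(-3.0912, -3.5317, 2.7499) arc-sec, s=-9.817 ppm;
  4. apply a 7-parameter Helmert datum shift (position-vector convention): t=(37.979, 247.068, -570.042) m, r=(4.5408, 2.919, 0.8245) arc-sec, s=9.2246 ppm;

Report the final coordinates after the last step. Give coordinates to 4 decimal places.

start: φ=-54.720465°, λ=120.861785°, h=926.212 m
→ ECEF (a=6378137.000, f=1/298.257222101): X=-1894176.0170, Y=3169733.3441, Z=-5184228.9101
→ Helmert 7p (PV): X=-1893955.0962, Y=3169255.2121, Z=-5184037.9110
→ Helmert 7p (PV): X=-1893943.0189, Y=3169646.1996, Z=-5184585.8124
→ Helmert 7p (PV): X=-1894008.5523, Y=3170029.0724, Z=-5185107.0987

X=-1894008.5523 m, Y=3170029.0724 m, Z=-5185107.0987 m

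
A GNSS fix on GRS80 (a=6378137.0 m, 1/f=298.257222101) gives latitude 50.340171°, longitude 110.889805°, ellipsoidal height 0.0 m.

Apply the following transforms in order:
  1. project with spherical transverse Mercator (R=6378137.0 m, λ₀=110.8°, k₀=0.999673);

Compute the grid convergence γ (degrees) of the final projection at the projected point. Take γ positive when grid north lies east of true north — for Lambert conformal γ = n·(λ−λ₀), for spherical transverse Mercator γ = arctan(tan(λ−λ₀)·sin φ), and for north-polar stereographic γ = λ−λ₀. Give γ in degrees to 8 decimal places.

start: φ=50.340171°, λ=110.889805°, h=0.000 m
→ into tm (λ₀=110.8°): φ=50.34017100°, λ−λ₀=0.08980500°
convergence γ = 0.06913615°

0.06913615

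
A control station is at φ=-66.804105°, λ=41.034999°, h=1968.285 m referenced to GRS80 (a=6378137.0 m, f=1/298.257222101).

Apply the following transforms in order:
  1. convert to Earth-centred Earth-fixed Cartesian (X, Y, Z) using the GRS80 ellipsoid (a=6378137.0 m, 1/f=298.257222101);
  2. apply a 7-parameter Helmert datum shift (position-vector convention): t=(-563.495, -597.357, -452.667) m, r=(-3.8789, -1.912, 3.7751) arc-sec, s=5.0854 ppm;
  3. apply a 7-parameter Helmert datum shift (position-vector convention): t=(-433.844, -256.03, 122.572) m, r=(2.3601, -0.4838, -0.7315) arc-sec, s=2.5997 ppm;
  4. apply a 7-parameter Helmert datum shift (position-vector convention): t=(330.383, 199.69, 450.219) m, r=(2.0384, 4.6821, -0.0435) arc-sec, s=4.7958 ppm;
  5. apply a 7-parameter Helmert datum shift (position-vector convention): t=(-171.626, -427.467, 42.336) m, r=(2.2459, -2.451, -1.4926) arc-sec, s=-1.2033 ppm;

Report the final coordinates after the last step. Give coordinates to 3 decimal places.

X=1900112.696 m, Y=1653529.020 m, Z=-5841531.865 m

start: φ=-66.804105°, λ=41.034999°, h=1968.285 m
→ ECEF (a=6378137.000, f=1/298.257222101): X=1900937.2875, Y=1654499.2993, Z=-5841652.1312
→ Helmert 7p (PV): X=1900407.3287, Y=1653835.2922, Z=-5842147.9980
→ Helmert 7p (PV): X=1899997.9933, Y=1653643.6686, Z=-5842017.2330
→ Helmert 7p (PV): X=1900205.2258, Y=1653908.6221, Z=-5841621.8182
→ Helmert 7p (PV): X=1900112.6961, Y=1653529.0205, Z=-5841531.8648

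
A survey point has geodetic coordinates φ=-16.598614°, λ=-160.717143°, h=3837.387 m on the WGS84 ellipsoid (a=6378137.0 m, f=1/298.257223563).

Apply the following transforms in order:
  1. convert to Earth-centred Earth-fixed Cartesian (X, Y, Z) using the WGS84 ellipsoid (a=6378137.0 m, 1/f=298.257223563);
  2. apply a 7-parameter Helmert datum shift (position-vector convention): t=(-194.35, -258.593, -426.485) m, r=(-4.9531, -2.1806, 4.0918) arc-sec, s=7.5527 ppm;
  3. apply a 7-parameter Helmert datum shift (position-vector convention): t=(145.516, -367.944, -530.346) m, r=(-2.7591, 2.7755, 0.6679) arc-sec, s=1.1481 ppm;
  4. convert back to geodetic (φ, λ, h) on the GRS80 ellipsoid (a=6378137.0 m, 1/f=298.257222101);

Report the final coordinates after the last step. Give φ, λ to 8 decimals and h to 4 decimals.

φ=-16.60537218°, λ=-160.70985098°, h=4408.6078 m

start: φ=-16.598614°, λ=-160.717143°, h=3837.387 m
→ ECEF (a=6378137.000, f=1/298.257223563): X=-5774500.0329, Y=-2020261.7303, Z=-1811405.2033
→ Helmert 7p (PV): X=-5774678.7685, Y=-2020693.6330, Z=-1811857.9034
→ Helmert 7p (PV): X=-5774557.7196, Y=-2021106.8321, Z=-1812285.5955
→ geod (Bowring, a=6378137.000): φ=-16.60537218°, λ=-160.70985098°, h=4408.6078 m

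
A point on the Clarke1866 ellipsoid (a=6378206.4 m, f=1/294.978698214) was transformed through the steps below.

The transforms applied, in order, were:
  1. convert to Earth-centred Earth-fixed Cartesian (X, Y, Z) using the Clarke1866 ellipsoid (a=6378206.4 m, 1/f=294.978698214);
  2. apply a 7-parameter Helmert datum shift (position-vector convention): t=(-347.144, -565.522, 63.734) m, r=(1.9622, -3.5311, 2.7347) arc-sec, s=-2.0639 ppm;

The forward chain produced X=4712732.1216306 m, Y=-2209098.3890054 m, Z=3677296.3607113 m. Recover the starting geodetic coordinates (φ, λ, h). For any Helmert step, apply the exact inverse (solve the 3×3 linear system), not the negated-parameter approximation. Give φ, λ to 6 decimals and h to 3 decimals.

start: X=4712732.1216, Y=-2209098.3890, Z=3677296.3607 m
→ Helmert⁻¹: X=4713122.6620, Y=-2208564.9317, Z=3677180.5411
→ geod (Bowring, a=6378206.400): φ=35.42399800°, λ=-25.10774500°, h=1845.4320 m

φ=35.423998°, λ=-25.107745°, h=1845.432 m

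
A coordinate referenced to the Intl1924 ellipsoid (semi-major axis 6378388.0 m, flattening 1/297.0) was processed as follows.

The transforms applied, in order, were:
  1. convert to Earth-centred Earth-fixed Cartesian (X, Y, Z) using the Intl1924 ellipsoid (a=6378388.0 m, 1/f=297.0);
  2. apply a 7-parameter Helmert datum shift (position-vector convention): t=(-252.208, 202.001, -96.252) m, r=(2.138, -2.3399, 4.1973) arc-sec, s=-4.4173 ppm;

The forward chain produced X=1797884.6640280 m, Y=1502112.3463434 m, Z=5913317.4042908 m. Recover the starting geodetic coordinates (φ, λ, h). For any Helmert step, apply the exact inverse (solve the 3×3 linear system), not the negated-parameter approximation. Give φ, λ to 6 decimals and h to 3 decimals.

φ=68.517880°, λ=39.869563°, h=835.302 m

start: X=1797884.6640, Y=1502112.3463, Z=5913317.4043 m
→ Helmert⁻¹: X=1798242.4607, Y=1501941.6815, Z=5913403.8101
→ geod (Bowring, a=6378388.000): φ=68.51788000°, λ=39.86956300°, h=835.3020 m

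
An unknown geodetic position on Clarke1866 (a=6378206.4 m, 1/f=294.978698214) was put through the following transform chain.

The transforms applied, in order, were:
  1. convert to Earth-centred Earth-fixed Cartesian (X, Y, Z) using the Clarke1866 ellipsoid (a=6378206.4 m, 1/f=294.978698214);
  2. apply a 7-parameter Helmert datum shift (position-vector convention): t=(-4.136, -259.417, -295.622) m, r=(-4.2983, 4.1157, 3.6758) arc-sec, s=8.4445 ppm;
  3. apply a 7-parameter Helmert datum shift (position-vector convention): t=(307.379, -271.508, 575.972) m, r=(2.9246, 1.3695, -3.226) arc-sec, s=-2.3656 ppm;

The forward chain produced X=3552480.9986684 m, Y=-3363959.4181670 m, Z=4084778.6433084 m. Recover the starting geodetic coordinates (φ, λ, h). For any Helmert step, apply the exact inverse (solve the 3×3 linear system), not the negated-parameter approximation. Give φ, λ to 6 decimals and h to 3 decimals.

start: X=3552480.9987, Y=-3363959.4182, Z=4084778.6433 m
→ Helmert⁻¹: X=3552207.5117, Y=-3363582.4000, Z=4084283.6097
→ Helmert⁻¹: X=3552040.2113, Y=-3363442.9986, Z=4084545.5253
→ geod (Bowring, a=6378206.400): φ=40.05257400°, λ=-43.43783200°, h=3555.2250 m

φ=40.052574°, λ=-43.437832°, h=3555.225 m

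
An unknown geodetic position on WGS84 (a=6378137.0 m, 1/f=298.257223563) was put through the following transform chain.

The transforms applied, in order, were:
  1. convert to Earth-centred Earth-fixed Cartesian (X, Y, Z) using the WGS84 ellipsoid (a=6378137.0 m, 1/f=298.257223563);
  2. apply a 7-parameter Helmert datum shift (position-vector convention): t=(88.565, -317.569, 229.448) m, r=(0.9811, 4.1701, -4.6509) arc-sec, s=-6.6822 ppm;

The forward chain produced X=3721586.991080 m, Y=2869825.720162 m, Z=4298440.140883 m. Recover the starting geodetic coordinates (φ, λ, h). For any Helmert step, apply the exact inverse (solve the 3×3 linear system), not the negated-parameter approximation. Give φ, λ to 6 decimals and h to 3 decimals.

start: X=3721586.9911, Y=2869825.7202, Z=4298440.1409 m
→ Helmert⁻¹: X=3721371.6750, Y=2870266.8233, Z=4298300.9979
→ geod (Bowring, a=6378137.000): φ=42.63753300°, λ=37.64274000°, h=494.1530 m

φ=42.637533°, λ=37.642740°, h=494.153 m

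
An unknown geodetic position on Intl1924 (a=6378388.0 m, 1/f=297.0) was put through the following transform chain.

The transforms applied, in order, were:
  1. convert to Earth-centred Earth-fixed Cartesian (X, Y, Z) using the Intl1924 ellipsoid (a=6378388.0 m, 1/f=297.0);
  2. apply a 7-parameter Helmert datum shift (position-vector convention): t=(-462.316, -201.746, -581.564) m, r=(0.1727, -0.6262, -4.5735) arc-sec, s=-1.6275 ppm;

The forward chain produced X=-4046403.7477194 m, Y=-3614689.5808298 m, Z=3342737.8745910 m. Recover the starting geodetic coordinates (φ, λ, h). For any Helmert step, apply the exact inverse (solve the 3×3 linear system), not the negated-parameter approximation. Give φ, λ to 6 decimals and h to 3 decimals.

start: X=-4046403.7477, Y=-3614689.5808, Z=3342737.8746 m
→ Helmert⁻¹: X=-4045857.7205, Y=-3614580.6267, Z=3343340.1891
→ geod (Bowring, a=6378388.000): φ=31.81619200°, λ=-138.22230900°, h=305.5860 m

φ=31.816192°, λ=-138.222309°, h=305.586 m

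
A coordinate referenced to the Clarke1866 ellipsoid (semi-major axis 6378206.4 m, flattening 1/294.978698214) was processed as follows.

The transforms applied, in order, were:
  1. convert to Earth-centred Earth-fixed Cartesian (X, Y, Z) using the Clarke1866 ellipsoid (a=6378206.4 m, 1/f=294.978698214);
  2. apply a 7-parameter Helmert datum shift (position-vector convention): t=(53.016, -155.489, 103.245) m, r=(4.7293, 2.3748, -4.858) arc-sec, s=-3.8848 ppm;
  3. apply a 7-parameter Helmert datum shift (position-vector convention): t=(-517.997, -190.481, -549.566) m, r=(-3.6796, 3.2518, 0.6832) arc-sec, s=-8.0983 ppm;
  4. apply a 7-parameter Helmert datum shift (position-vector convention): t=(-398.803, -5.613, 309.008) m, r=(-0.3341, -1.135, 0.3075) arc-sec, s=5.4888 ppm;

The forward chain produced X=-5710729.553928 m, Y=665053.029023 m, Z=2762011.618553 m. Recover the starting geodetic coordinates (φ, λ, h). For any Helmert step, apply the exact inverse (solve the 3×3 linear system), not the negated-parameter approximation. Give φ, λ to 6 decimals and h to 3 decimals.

φ=25.815090°, λ=173.354013°, h=3586.854 m

start: X=-5710729.5539, Y=665053.0290, Z=2762011.6186 m
→ Helmert⁻¹: X=-5710283.2200, Y=665059.0312, Z=2761719.9510
→ Helmert⁻¹: X=-5709852.8062, Y=665224.5364, Z=2762213.7372
→ Helmert⁻¹: X=-5709975.4740, Y=665311.4564, Z=2762040.2270
→ geod (Bowring, a=6378206.400): φ=25.81509000°, λ=173.35401300°, h=3586.8540 m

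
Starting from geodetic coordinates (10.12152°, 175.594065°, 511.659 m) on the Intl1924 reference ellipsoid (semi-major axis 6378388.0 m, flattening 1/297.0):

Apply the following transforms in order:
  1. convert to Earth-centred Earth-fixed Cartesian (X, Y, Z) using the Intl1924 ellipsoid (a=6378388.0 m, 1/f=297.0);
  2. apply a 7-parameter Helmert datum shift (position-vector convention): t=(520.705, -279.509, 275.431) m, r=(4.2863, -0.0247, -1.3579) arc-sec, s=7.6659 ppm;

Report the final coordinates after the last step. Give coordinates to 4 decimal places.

start: φ=10.121520°, λ=175.594065°, h=511.659 m
→ ECEF (a=6378388.000, f=1/297.0): X=-6261718.8510, Y=482465.4744, Z=1113585.4756
→ Helmert 7p (PV): X=-6261243.1049, Y=482207.7458, Z=1113878.7194

X=-6261243.1049 m, Y=482207.7458 m, Z=1113878.7194 m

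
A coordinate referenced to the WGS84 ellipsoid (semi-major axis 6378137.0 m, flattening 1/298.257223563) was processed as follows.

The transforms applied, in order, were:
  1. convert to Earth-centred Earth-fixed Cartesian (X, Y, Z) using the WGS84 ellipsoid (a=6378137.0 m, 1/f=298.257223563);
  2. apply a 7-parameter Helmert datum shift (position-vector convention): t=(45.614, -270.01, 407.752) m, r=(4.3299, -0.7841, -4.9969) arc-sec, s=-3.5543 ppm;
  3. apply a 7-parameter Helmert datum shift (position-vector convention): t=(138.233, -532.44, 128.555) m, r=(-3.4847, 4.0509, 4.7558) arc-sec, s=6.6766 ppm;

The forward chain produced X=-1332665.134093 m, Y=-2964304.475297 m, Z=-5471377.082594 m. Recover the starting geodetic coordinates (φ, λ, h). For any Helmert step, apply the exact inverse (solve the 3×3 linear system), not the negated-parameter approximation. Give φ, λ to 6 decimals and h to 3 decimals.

φ=-59.465306°, λ=-114.214434°, h=1686.873 m

start: X=-1332665.1341, Y=-2964304.4753, Z=-5471377.0826 m
→ Helmert⁻¹: X=-1332755.3429, Y=-2963629.0805, Z=-5471545.3496
→ Helmert⁻¹: X=-1332754.7019, Y=-2963516.7560, Z=-5471905.2743
→ geod (Bowring, a=6378137.000): φ=-59.46530600°, λ=-114.21443400°, h=1686.8730 m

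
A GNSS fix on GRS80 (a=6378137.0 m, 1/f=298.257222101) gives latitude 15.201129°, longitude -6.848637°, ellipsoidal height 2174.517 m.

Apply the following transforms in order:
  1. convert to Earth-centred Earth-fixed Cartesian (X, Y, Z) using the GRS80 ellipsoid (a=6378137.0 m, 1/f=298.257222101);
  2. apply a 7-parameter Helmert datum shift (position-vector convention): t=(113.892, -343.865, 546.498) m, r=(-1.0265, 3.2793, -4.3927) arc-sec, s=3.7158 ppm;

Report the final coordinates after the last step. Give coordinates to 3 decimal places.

start: φ=15.201129°, λ=-6.848637°, h=2174.517 m
→ ECEF (a=6378137.000, f=1/298.257222101): X=6114546.7804, Y=-734380.3884, Z=1662156.7050
→ Helmert 7p (PV): X=6114694.1790, Y=-734848.9286, Z=1662615.8216

X=6114694.179 m, Y=-734848.929 m, Z=1662615.822 m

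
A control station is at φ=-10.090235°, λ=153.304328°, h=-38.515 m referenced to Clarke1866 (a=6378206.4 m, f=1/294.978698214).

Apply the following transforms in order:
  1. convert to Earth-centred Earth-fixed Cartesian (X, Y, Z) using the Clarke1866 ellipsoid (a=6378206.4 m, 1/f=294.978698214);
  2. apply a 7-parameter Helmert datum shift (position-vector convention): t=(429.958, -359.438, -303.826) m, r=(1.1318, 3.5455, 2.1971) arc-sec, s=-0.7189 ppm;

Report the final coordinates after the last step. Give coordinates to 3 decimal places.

X=-5610352.051 m, Y=2820960.530 m, Z=-1110190.957 m

start: φ=-10.090235°, λ=153.304328°, h=-38.515 m
→ ECEF (a=6378206.400, f=1/294.978698214): X=-5610736.9102, Y=2821375.6702, Z=-1109999.8538
→ Helmert 7p (PV): X=-5610352.0514, Y=2820960.5300, Z=-1110190.9573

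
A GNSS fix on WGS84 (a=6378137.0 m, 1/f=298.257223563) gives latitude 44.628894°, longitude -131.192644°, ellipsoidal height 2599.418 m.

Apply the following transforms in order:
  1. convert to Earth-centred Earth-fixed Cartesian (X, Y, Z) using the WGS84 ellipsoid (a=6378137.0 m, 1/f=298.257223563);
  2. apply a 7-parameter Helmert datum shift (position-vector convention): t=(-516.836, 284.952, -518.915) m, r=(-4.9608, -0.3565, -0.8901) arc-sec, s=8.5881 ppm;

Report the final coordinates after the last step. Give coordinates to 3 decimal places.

X=-2996179.569 m, Y=-3422373.718 m, Z=4459515.514 m

start: φ=44.628894°, λ=-131.192644°, h=2599.418 m
→ ECEF (a=6378137.000, f=1/298.257223563): X=-2995614.5280, Y=-3422749.4674, Z=4459918.9847
→ Helmert 7p (PV): X=-2996179.5695, Y=-3422373.7183, Z=4459515.5144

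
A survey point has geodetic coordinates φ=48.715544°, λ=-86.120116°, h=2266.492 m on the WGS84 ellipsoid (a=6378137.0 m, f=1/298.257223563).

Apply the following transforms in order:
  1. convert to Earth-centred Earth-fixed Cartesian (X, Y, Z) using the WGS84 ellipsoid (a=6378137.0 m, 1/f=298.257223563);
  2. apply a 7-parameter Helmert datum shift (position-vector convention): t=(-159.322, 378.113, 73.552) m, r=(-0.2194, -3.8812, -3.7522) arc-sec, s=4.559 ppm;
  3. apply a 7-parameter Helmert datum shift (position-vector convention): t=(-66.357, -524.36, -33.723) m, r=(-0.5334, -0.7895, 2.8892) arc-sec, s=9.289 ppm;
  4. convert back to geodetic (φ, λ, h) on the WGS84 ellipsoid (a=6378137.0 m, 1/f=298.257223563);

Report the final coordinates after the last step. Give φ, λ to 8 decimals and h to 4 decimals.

start: φ=48.715544°, λ=-86.120116°, h=2266.492 m
→ ECEF (a=6378137.000, f=1/298.257223563): X=285394.2849, Y=-4208086.1695, Z=4771449.2707
→ Helmert 7p (PV): X=285069.9308, Y=-4207727.3575, Z=4771554.4220
→ Helmert 7p (PV): X=285046.8972, Y=-4208274.4707, Z=4771576.9944
→ geod (Bowring, a=6378137.000): φ=48.71519119°, λ=-86.12499714°, h=2470.9261 m

φ=48.71519119°, λ=-86.12499714°, h=2470.9261 m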